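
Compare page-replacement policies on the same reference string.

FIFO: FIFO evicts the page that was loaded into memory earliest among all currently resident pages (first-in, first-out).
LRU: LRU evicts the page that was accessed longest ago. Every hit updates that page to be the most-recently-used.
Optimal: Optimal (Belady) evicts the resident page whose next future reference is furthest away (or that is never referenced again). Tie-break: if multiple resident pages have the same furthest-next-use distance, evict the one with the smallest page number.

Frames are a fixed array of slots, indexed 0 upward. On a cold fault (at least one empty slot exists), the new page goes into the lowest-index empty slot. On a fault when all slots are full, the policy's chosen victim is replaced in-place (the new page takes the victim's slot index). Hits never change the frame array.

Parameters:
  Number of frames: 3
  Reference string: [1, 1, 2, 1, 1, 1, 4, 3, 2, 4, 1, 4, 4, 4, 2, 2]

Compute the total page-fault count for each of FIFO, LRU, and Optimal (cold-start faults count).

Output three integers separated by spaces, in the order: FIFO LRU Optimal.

--- FIFO ---
  step 0: ref 1 -> FAULT, frames=[1,-,-] (faults so far: 1)
  step 1: ref 1 -> HIT, frames=[1,-,-] (faults so far: 1)
  step 2: ref 2 -> FAULT, frames=[1,2,-] (faults so far: 2)
  step 3: ref 1 -> HIT, frames=[1,2,-] (faults so far: 2)
  step 4: ref 1 -> HIT, frames=[1,2,-] (faults so far: 2)
  step 5: ref 1 -> HIT, frames=[1,2,-] (faults so far: 2)
  step 6: ref 4 -> FAULT, frames=[1,2,4] (faults so far: 3)
  step 7: ref 3 -> FAULT, evict 1, frames=[3,2,4] (faults so far: 4)
  step 8: ref 2 -> HIT, frames=[3,2,4] (faults so far: 4)
  step 9: ref 4 -> HIT, frames=[3,2,4] (faults so far: 4)
  step 10: ref 1 -> FAULT, evict 2, frames=[3,1,4] (faults so far: 5)
  step 11: ref 4 -> HIT, frames=[3,1,4] (faults so far: 5)
  step 12: ref 4 -> HIT, frames=[3,1,4] (faults so far: 5)
  step 13: ref 4 -> HIT, frames=[3,1,4] (faults so far: 5)
  step 14: ref 2 -> FAULT, evict 4, frames=[3,1,2] (faults so far: 6)
  step 15: ref 2 -> HIT, frames=[3,1,2] (faults so far: 6)
  FIFO total faults: 6
--- LRU ---
  step 0: ref 1 -> FAULT, frames=[1,-,-] (faults so far: 1)
  step 1: ref 1 -> HIT, frames=[1,-,-] (faults so far: 1)
  step 2: ref 2 -> FAULT, frames=[1,2,-] (faults so far: 2)
  step 3: ref 1 -> HIT, frames=[1,2,-] (faults so far: 2)
  step 4: ref 1 -> HIT, frames=[1,2,-] (faults so far: 2)
  step 5: ref 1 -> HIT, frames=[1,2,-] (faults so far: 2)
  step 6: ref 4 -> FAULT, frames=[1,2,4] (faults so far: 3)
  step 7: ref 3 -> FAULT, evict 2, frames=[1,3,4] (faults so far: 4)
  step 8: ref 2 -> FAULT, evict 1, frames=[2,3,4] (faults so far: 5)
  step 9: ref 4 -> HIT, frames=[2,3,4] (faults so far: 5)
  step 10: ref 1 -> FAULT, evict 3, frames=[2,1,4] (faults so far: 6)
  step 11: ref 4 -> HIT, frames=[2,1,4] (faults so far: 6)
  step 12: ref 4 -> HIT, frames=[2,1,4] (faults so far: 6)
  step 13: ref 4 -> HIT, frames=[2,1,4] (faults so far: 6)
  step 14: ref 2 -> HIT, frames=[2,1,4] (faults so far: 6)
  step 15: ref 2 -> HIT, frames=[2,1,4] (faults so far: 6)
  LRU total faults: 6
--- Optimal ---
  step 0: ref 1 -> FAULT, frames=[1,-,-] (faults so far: 1)
  step 1: ref 1 -> HIT, frames=[1,-,-] (faults so far: 1)
  step 2: ref 2 -> FAULT, frames=[1,2,-] (faults so far: 2)
  step 3: ref 1 -> HIT, frames=[1,2,-] (faults so far: 2)
  step 4: ref 1 -> HIT, frames=[1,2,-] (faults so far: 2)
  step 5: ref 1 -> HIT, frames=[1,2,-] (faults so far: 2)
  step 6: ref 4 -> FAULT, frames=[1,2,4] (faults so far: 3)
  step 7: ref 3 -> FAULT, evict 1, frames=[3,2,4] (faults so far: 4)
  step 8: ref 2 -> HIT, frames=[3,2,4] (faults so far: 4)
  step 9: ref 4 -> HIT, frames=[3,2,4] (faults so far: 4)
  step 10: ref 1 -> FAULT, evict 3, frames=[1,2,4] (faults so far: 5)
  step 11: ref 4 -> HIT, frames=[1,2,4] (faults so far: 5)
  step 12: ref 4 -> HIT, frames=[1,2,4] (faults so far: 5)
  step 13: ref 4 -> HIT, frames=[1,2,4] (faults so far: 5)
  step 14: ref 2 -> HIT, frames=[1,2,4] (faults so far: 5)
  step 15: ref 2 -> HIT, frames=[1,2,4] (faults so far: 5)
  Optimal total faults: 5

Answer: 6 6 5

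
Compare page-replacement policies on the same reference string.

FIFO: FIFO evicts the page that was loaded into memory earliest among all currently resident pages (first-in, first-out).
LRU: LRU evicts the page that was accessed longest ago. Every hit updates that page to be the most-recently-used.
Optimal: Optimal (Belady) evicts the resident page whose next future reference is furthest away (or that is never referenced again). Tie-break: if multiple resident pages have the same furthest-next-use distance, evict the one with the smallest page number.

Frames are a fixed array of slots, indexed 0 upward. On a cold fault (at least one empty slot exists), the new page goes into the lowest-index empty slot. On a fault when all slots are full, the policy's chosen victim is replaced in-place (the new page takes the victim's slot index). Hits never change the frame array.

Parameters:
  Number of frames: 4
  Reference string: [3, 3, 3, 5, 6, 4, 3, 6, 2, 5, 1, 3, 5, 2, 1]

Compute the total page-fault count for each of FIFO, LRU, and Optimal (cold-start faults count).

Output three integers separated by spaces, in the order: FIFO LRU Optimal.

--- FIFO ---
  step 0: ref 3 -> FAULT, frames=[3,-,-,-] (faults so far: 1)
  step 1: ref 3 -> HIT, frames=[3,-,-,-] (faults so far: 1)
  step 2: ref 3 -> HIT, frames=[3,-,-,-] (faults so far: 1)
  step 3: ref 5 -> FAULT, frames=[3,5,-,-] (faults so far: 2)
  step 4: ref 6 -> FAULT, frames=[3,5,6,-] (faults so far: 3)
  step 5: ref 4 -> FAULT, frames=[3,5,6,4] (faults so far: 4)
  step 6: ref 3 -> HIT, frames=[3,5,6,4] (faults so far: 4)
  step 7: ref 6 -> HIT, frames=[3,5,6,4] (faults so far: 4)
  step 8: ref 2 -> FAULT, evict 3, frames=[2,5,6,4] (faults so far: 5)
  step 9: ref 5 -> HIT, frames=[2,5,6,4] (faults so far: 5)
  step 10: ref 1 -> FAULT, evict 5, frames=[2,1,6,4] (faults so far: 6)
  step 11: ref 3 -> FAULT, evict 6, frames=[2,1,3,4] (faults so far: 7)
  step 12: ref 5 -> FAULT, evict 4, frames=[2,1,3,5] (faults so far: 8)
  step 13: ref 2 -> HIT, frames=[2,1,3,5] (faults so far: 8)
  step 14: ref 1 -> HIT, frames=[2,1,3,5] (faults so far: 8)
  FIFO total faults: 8
--- LRU ---
  step 0: ref 3 -> FAULT, frames=[3,-,-,-] (faults so far: 1)
  step 1: ref 3 -> HIT, frames=[3,-,-,-] (faults so far: 1)
  step 2: ref 3 -> HIT, frames=[3,-,-,-] (faults so far: 1)
  step 3: ref 5 -> FAULT, frames=[3,5,-,-] (faults so far: 2)
  step 4: ref 6 -> FAULT, frames=[3,5,6,-] (faults so far: 3)
  step 5: ref 4 -> FAULT, frames=[3,5,6,4] (faults so far: 4)
  step 6: ref 3 -> HIT, frames=[3,5,6,4] (faults so far: 4)
  step 7: ref 6 -> HIT, frames=[3,5,6,4] (faults so far: 4)
  step 8: ref 2 -> FAULT, evict 5, frames=[3,2,6,4] (faults so far: 5)
  step 9: ref 5 -> FAULT, evict 4, frames=[3,2,6,5] (faults so far: 6)
  step 10: ref 1 -> FAULT, evict 3, frames=[1,2,6,5] (faults so far: 7)
  step 11: ref 3 -> FAULT, evict 6, frames=[1,2,3,5] (faults so far: 8)
  step 12: ref 5 -> HIT, frames=[1,2,3,5] (faults so far: 8)
  step 13: ref 2 -> HIT, frames=[1,2,3,5] (faults so far: 8)
  step 14: ref 1 -> HIT, frames=[1,2,3,5] (faults so far: 8)
  LRU total faults: 8
--- Optimal ---
  step 0: ref 3 -> FAULT, frames=[3,-,-,-] (faults so far: 1)
  step 1: ref 3 -> HIT, frames=[3,-,-,-] (faults so far: 1)
  step 2: ref 3 -> HIT, frames=[3,-,-,-] (faults so far: 1)
  step 3: ref 5 -> FAULT, frames=[3,5,-,-] (faults so far: 2)
  step 4: ref 6 -> FAULT, frames=[3,5,6,-] (faults so far: 3)
  step 5: ref 4 -> FAULT, frames=[3,5,6,4] (faults so far: 4)
  step 6: ref 3 -> HIT, frames=[3,5,6,4] (faults so far: 4)
  step 7: ref 6 -> HIT, frames=[3,5,6,4] (faults so far: 4)
  step 8: ref 2 -> FAULT, evict 4, frames=[3,5,6,2] (faults so far: 5)
  step 9: ref 5 -> HIT, frames=[3,5,6,2] (faults so far: 5)
  step 10: ref 1 -> FAULT, evict 6, frames=[3,5,1,2] (faults so far: 6)
  step 11: ref 3 -> HIT, frames=[3,5,1,2] (faults so far: 6)
  step 12: ref 5 -> HIT, frames=[3,5,1,2] (faults so far: 6)
  step 13: ref 2 -> HIT, frames=[3,5,1,2] (faults so far: 6)
  step 14: ref 1 -> HIT, frames=[3,5,1,2] (faults so far: 6)
  Optimal total faults: 6

Answer: 8 8 6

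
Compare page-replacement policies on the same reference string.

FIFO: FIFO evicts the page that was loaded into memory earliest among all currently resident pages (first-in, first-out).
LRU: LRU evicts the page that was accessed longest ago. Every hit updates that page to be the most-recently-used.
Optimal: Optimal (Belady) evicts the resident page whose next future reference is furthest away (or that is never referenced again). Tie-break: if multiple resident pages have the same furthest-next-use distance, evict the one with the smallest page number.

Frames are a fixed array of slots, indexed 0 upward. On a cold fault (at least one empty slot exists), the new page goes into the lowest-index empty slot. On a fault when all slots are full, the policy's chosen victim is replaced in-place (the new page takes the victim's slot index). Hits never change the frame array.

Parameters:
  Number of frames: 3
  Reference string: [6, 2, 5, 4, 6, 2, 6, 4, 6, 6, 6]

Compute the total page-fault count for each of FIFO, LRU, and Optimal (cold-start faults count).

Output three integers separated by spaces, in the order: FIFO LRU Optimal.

--- FIFO ---
  step 0: ref 6 -> FAULT, frames=[6,-,-] (faults so far: 1)
  step 1: ref 2 -> FAULT, frames=[6,2,-] (faults so far: 2)
  step 2: ref 5 -> FAULT, frames=[6,2,5] (faults so far: 3)
  step 3: ref 4 -> FAULT, evict 6, frames=[4,2,5] (faults so far: 4)
  step 4: ref 6 -> FAULT, evict 2, frames=[4,6,5] (faults so far: 5)
  step 5: ref 2 -> FAULT, evict 5, frames=[4,6,2] (faults so far: 6)
  step 6: ref 6 -> HIT, frames=[4,6,2] (faults so far: 6)
  step 7: ref 4 -> HIT, frames=[4,6,2] (faults so far: 6)
  step 8: ref 6 -> HIT, frames=[4,6,2] (faults so far: 6)
  step 9: ref 6 -> HIT, frames=[4,6,2] (faults so far: 6)
  step 10: ref 6 -> HIT, frames=[4,6,2] (faults so far: 6)
  FIFO total faults: 6
--- LRU ---
  step 0: ref 6 -> FAULT, frames=[6,-,-] (faults so far: 1)
  step 1: ref 2 -> FAULT, frames=[6,2,-] (faults so far: 2)
  step 2: ref 5 -> FAULT, frames=[6,2,5] (faults so far: 3)
  step 3: ref 4 -> FAULT, evict 6, frames=[4,2,5] (faults so far: 4)
  step 4: ref 6 -> FAULT, evict 2, frames=[4,6,5] (faults so far: 5)
  step 5: ref 2 -> FAULT, evict 5, frames=[4,6,2] (faults so far: 6)
  step 6: ref 6 -> HIT, frames=[4,6,2] (faults so far: 6)
  step 7: ref 4 -> HIT, frames=[4,6,2] (faults so far: 6)
  step 8: ref 6 -> HIT, frames=[4,6,2] (faults so far: 6)
  step 9: ref 6 -> HIT, frames=[4,6,2] (faults so far: 6)
  step 10: ref 6 -> HIT, frames=[4,6,2] (faults so far: 6)
  LRU total faults: 6
--- Optimal ---
  step 0: ref 6 -> FAULT, frames=[6,-,-] (faults so far: 1)
  step 1: ref 2 -> FAULT, frames=[6,2,-] (faults so far: 2)
  step 2: ref 5 -> FAULT, frames=[6,2,5] (faults so far: 3)
  step 3: ref 4 -> FAULT, evict 5, frames=[6,2,4] (faults so far: 4)
  step 4: ref 6 -> HIT, frames=[6,2,4] (faults so far: 4)
  step 5: ref 2 -> HIT, frames=[6,2,4] (faults so far: 4)
  step 6: ref 6 -> HIT, frames=[6,2,4] (faults so far: 4)
  step 7: ref 4 -> HIT, frames=[6,2,4] (faults so far: 4)
  step 8: ref 6 -> HIT, frames=[6,2,4] (faults so far: 4)
  step 9: ref 6 -> HIT, frames=[6,2,4] (faults so far: 4)
  step 10: ref 6 -> HIT, frames=[6,2,4] (faults so far: 4)
  Optimal total faults: 4

Answer: 6 6 4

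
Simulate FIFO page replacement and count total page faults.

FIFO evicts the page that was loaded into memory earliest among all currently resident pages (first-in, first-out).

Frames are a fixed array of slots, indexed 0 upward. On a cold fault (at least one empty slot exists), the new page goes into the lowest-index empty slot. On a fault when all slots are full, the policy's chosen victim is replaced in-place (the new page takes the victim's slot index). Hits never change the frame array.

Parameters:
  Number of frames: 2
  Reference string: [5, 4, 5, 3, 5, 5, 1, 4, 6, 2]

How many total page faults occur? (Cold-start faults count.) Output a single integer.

Step 0: ref 5 → FAULT, frames=[5,-]
Step 1: ref 4 → FAULT, frames=[5,4]
Step 2: ref 5 → HIT, frames=[5,4]
Step 3: ref 3 → FAULT (evict 5), frames=[3,4]
Step 4: ref 5 → FAULT (evict 4), frames=[3,5]
Step 5: ref 5 → HIT, frames=[3,5]
Step 6: ref 1 → FAULT (evict 3), frames=[1,5]
Step 7: ref 4 → FAULT (evict 5), frames=[1,4]
Step 8: ref 6 → FAULT (evict 1), frames=[6,4]
Step 9: ref 2 → FAULT (evict 4), frames=[6,2]
Total faults: 8

Answer: 8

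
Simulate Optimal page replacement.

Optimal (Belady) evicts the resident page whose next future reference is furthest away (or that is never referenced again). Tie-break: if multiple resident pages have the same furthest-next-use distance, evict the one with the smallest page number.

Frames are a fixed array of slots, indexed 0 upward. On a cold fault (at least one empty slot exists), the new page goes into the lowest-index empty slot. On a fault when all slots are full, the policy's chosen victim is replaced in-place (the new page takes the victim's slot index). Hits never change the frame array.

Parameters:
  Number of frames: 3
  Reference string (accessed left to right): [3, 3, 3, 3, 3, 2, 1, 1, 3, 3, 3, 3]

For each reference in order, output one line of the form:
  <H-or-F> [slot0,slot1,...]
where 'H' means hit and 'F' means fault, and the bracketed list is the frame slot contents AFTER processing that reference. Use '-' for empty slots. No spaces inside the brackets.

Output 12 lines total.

F [3,-,-]
H [3,-,-]
H [3,-,-]
H [3,-,-]
H [3,-,-]
F [3,2,-]
F [3,2,1]
H [3,2,1]
H [3,2,1]
H [3,2,1]
H [3,2,1]
H [3,2,1]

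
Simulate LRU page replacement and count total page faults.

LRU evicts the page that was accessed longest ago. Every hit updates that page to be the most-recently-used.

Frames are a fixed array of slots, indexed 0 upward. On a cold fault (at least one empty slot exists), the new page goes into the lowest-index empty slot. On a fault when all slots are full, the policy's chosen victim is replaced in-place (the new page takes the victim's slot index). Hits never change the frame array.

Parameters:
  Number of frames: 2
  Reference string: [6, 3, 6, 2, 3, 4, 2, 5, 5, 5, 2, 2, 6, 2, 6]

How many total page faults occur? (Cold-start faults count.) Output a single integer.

Step 0: ref 6 → FAULT, frames=[6,-]
Step 1: ref 3 → FAULT, frames=[6,3]
Step 2: ref 6 → HIT, frames=[6,3]
Step 3: ref 2 → FAULT (evict 3), frames=[6,2]
Step 4: ref 3 → FAULT (evict 6), frames=[3,2]
Step 5: ref 4 → FAULT (evict 2), frames=[3,4]
Step 6: ref 2 → FAULT (evict 3), frames=[2,4]
Step 7: ref 5 → FAULT (evict 4), frames=[2,5]
Step 8: ref 5 → HIT, frames=[2,5]
Step 9: ref 5 → HIT, frames=[2,5]
Step 10: ref 2 → HIT, frames=[2,5]
Step 11: ref 2 → HIT, frames=[2,5]
Step 12: ref 6 → FAULT (evict 5), frames=[2,6]
Step 13: ref 2 → HIT, frames=[2,6]
Step 14: ref 6 → HIT, frames=[2,6]
Total faults: 8

Answer: 8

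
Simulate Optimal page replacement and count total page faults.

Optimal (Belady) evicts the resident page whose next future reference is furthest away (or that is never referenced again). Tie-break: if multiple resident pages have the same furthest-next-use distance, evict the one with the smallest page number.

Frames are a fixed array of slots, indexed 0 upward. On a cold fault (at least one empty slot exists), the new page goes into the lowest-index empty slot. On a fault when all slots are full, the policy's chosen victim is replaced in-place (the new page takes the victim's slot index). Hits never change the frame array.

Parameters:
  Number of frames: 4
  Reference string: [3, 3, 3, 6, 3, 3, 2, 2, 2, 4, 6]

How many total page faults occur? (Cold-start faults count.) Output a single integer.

Answer: 4

Derivation:
Step 0: ref 3 → FAULT, frames=[3,-,-,-]
Step 1: ref 3 → HIT, frames=[3,-,-,-]
Step 2: ref 3 → HIT, frames=[3,-,-,-]
Step 3: ref 6 → FAULT, frames=[3,6,-,-]
Step 4: ref 3 → HIT, frames=[3,6,-,-]
Step 5: ref 3 → HIT, frames=[3,6,-,-]
Step 6: ref 2 → FAULT, frames=[3,6,2,-]
Step 7: ref 2 → HIT, frames=[3,6,2,-]
Step 8: ref 2 → HIT, frames=[3,6,2,-]
Step 9: ref 4 → FAULT, frames=[3,6,2,4]
Step 10: ref 6 → HIT, frames=[3,6,2,4]
Total faults: 4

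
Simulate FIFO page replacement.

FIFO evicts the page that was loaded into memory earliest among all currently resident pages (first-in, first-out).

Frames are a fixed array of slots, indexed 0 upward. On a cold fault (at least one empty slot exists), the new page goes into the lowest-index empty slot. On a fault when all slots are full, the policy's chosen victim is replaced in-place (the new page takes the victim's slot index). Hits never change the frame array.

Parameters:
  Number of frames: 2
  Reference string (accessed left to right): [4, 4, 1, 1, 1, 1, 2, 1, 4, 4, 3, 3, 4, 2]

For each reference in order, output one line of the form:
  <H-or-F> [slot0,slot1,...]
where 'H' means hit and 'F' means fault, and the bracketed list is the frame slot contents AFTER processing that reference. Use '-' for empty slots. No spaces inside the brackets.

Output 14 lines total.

F [4,-]
H [4,-]
F [4,1]
H [4,1]
H [4,1]
H [4,1]
F [2,1]
H [2,1]
F [2,4]
H [2,4]
F [3,4]
H [3,4]
H [3,4]
F [3,2]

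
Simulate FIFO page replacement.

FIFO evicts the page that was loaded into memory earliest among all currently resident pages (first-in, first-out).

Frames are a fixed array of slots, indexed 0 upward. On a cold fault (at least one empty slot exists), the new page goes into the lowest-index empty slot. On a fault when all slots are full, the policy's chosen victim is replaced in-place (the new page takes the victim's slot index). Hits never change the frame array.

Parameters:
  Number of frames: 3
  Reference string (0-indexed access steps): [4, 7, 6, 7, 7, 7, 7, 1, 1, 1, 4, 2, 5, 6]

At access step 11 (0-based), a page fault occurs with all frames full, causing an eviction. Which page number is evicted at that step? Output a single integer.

Step 0: ref 4 -> FAULT, frames=[4,-,-]
Step 1: ref 7 -> FAULT, frames=[4,7,-]
Step 2: ref 6 -> FAULT, frames=[4,7,6]
Step 3: ref 7 -> HIT, frames=[4,7,6]
Step 4: ref 7 -> HIT, frames=[4,7,6]
Step 5: ref 7 -> HIT, frames=[4,7,6]
Step 6: ref 7 -> HIT, frames=[4,7,6]
Step 7: ref 1 -> FAULT, evict 4, frames=[1,7,6]
Step 8: ref 1 -> HIT, frames=[1,7,6]
Step 9: ref 1 -> HIT, frames=[1,7,6]
Step 10: ref 4 -> FAULT, evict 7, frames=[1,4,6]
Step 11: ref 2 -> FAULT, evict 6, frames=[1,4,2]
At step 11: evicted page 6

Answer: 6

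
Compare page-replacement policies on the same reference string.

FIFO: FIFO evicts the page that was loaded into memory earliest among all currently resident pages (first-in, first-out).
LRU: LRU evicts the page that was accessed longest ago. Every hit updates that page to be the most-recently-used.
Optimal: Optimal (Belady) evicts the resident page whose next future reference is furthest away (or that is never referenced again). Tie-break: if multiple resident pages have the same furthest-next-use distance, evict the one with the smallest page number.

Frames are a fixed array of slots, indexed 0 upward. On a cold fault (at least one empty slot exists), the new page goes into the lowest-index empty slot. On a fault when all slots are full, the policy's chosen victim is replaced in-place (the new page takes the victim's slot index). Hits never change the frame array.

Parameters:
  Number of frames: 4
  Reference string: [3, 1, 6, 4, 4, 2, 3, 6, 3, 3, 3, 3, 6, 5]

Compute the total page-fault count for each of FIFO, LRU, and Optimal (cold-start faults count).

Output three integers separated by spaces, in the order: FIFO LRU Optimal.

Answer: 7 7 6

Derivation:
--- FIFO ---
  step 0: ref 3 -> FAULT, frames=[3,-,-,-] (faults so far: 1)
  step 1: ref 1 -> FAULT, frames=[3,1,-,-] (faults so far: 2)
  step 2: ref 6 -> FAULT, frames=[3,1,6,-] (faults so far: 3)
  step 3: ref 4 -> FAULT, frames=[3,1,6,4] (faults so far: 4)
  step 4: ref 4 -> HIT, frames=[3,1,6,4] (faults so far: 4)
  step 5: ref 2 -> FAULT, evict 3, frames=[2,1,6,4] (faults so far: 5)
  step 6: ref 3 -> FAULT, evict 1, frames=[2,3,6,4] (faults so far: 6)
  step 7: ref 6 -> HIT, frames=[2,3,6,4] (faults so far: 6)
  step 8: ref 3 -> HIT, frames=[2,3,6,4] (faults so far: 6)
  step 9: ref 3 -> HIT, frames=[2,3,6,4] (faults so far: 6)
  step 10: ref 3 -> HIT, frames=[2,3,6,4] (faults so far: 6)
  step 11: ref 3 -> HIT, frames=[2,3,6,4] (faults so far: 6)
  step 12: ref 6 -> HIT, frames=[2,3,6,4] (faults so far: 6)
  step 13: ref 5 -> FAULT, evict 6, frames=[2,3,5,4] (faults so far: 7)
  FIFO total faults: 7
--- LRU ---
  step 0: ref 3 -> FAULT, frames=[3,-,-,-] (faults so far: 1)
  step 1: ref 1 -> FAULT, frames=[3,1,-,-] (faults so far: 2)
  step 2: ref 6 -> FAULT, frames=[3,1,6,-] (faults so far: 3)
  step 3: ref 4 -> FAULT, frames=[3,1,6,4] (faults so far: 4)
  step 4: ref 4 -> HIT, frames=[3,1,6,4] (faults so far: 4)
  step 5: ref 2 -> FAULT, evict 3, frames=[2,1,6,4] (faults so far: 5)
  step 6: ref 3 -> FAULT, evict 1, frames=[2,3,6,4] (faults so far: 6)
  step 7: ref 6 -> HIT, frames=[2,3,6,4] (faults so far: 6)
  step 8: ref 3 -> HIT, frames=[2,3,6,4] (faults so far: 6)
  step 9: ref 3 -> HIT, frames=[2,3,6,4] (faults so far: 6)
  step 10: ref 3 -> HIT, frames=[2,3,6,4] (faults so far: 6)
  step 11: ref 3 -> HIT, frames=[2,3,6,4] (faults so far: 6)
  step 12: ref 6 -> HIT, frames=[2,3,6,4] (faults so far: 6)
  step 13: ref 5 -> FAULT, evict 4, frames=[2,3,6,5] (faults so far: 7)
  LRU total faults: 7
--- Optimal ---
  step 0: ref 3 -> FAULT, frames=[3,-,-,-] (faults so far: 1)
  step 1: ref 1 -> FAULT, frames=[3,1,-,-] (faults so far: 2)
  step 2: ref 6 -> FAULT, frames=[3,1,6,-] (faults so far: 3)
  step 3: ref 4 -> FAULT, frames=[3,1,6,4] (faults so far: 4)
  step 4: ref 4 -> HIT, frames=[3,1,6,4] (faults so far: 4)
  step 5: ref 2 -> FAULT, evict 1, frames=[3,2,6,4] (faults so far: 5)
  step 6: ref 3 -> HIT, frames=[3,2,6,4] (faults so far: 5)
  step 7: ref 6 -> HIT, frames=[3,2,6,4] (faults so far: 5)
  step 8: ref 3 -> HIT, frames=[3,2,6,4] (faults so far: 5)
  step 9: ref 3 -> HIT, frames=[3,2,6,4] (faults so far: 5)
  step 10: ref 3 -> HIT, frames=[3,2,6,4] (faults so far: 5)
  step 11: ref 3 -> HIT, frames=[3,2,6,4] (faults so far: 5)
  step 12: ref 6 -> HIT, frames=[3,2,6,4] (faults so far: 5)
  step 13: ref 5 -> FAULT, evict 2, frames=[3,5,6,4] (faults so far: 6)
  Optimal total faults: 6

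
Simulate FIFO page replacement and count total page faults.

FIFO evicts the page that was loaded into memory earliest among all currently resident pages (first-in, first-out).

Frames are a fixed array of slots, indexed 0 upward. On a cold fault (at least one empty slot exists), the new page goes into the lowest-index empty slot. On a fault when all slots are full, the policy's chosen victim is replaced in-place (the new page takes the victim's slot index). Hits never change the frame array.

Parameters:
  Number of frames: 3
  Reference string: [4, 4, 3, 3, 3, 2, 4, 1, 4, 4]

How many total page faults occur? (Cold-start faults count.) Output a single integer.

Step 0: ref 4 → FAULT, frames=[4,-,-]
Step 1: ref 4 → HIT, frames=[4,-,-]
Step 2: ref 3 → FAULT, frames=[4,3,-]
Step 3: ref 3 → HIT, frames=[4,3,-]
Step 4: ref 3 → HIT, frames=[4,3,-]
Step 5: ref 2 → FAULT, frames=[4,3,2]
Step 6: ref 4 → HIT, frames=[4,3,2]
Step 7: ref 1 → FAULT (evict 4), frames=[1,3,2]
Step 8: ref 4 → FAULT (evict 3), frames=[1,4,2]
Step 9: ref 4 → HIT, frames=[1,4,2]
Total faults: 5

Answer: 5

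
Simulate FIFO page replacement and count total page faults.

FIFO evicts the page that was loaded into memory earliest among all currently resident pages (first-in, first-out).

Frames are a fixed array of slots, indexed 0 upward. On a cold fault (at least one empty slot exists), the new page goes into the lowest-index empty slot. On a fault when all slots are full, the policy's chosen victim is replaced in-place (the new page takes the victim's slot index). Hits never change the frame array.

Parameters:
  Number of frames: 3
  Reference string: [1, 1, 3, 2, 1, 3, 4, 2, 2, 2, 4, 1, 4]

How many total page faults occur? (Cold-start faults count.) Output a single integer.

Answer: 5

Derivation:
Step 0: ref 1 → FAULT, frames=[1,-,-]
Step 1: ref 1 → HIT, frames=[1,-,-]
Step 2: ref 3 → FAULT, frames=[1,3,-]
Step 3: ref 2 → FAULT, frames=[1,3,2]
Step 4: ref 1 → HIT, frames=[1,3,2]
Step 5: ref 3 → HIT, frames=[1,3,2]
Step 6: ref 4 → FAULT (evict 1), frames=[4,3,2]
Step 7: ref 2 → HIT, frames=[4,3,2]
Step 8: ref 2 → HIT, frames=[4,3,2]
Step 9: ref 2 → HIT, frames=[4,3,2]
Step 10: ref 4 → HIT, frames=[4,3,2]
Step 11: ref 1 → FAULT (evict 3), frames=[4,1,2]
Step 12: ref 4 → HIT, frames=[4,1,2]
Total faults: 5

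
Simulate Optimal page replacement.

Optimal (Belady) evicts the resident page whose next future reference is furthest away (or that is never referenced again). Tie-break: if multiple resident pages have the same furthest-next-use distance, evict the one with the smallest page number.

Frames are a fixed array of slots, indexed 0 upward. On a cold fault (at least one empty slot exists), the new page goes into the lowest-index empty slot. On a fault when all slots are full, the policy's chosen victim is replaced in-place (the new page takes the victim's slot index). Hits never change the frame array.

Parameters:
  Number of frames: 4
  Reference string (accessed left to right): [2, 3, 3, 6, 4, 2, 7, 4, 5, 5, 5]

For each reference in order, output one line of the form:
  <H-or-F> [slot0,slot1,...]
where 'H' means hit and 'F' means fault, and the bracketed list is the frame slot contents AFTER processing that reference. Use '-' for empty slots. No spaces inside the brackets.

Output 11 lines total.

F [2,-,-,-]
F [2,3,-,-]
H [2,3,-,-]
F [2,3,6,-]
F [2,3,6,4]
H [2,3,6,4]
F [7,3,6,4]
H [7,3,6,4]
F [7,5,6,4]
H [7,5,6,4]
H [7,5,6,4]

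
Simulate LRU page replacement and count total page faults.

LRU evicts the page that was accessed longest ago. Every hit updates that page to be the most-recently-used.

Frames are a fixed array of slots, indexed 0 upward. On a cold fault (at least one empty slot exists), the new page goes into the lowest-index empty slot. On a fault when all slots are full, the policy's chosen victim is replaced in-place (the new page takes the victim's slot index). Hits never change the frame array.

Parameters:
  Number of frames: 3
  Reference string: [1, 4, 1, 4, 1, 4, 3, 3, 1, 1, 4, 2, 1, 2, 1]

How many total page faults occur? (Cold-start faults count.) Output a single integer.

Step 0: ref 1 → FAULT, frames=[1,-,-]
Step 1: ref 4 → FAULT, frames=[1,4,-]
Step 2: ref 1 → HIT, frames=[1,4,-]
Step 3: ref 4 → HIT, frames=[1,4,-]
Step 4: ref 1 → HIT, frames=[1,4,-]
Step 5: ref 4 → HIT, frames=[1,4,-]
Step 6: ref 3 → FAULT, frames=[1,4,3]
Step 7: ref 3 → HIT, frames=[1,4,3]
Step 8: ref 1 → HIT, frames=[1,4,3]
Step 9: ref 1 → HIT, frames=[1,4,3]
Step 10: ref 4 → HIT, frames=[1,4,3]
Step 11: ref 2 → FAULT (evict 3), frames=[1,4,2]
Step 12: ref 1 → HIT, frames=[1,4,2]
Step 13: ref 2 → HIT, frames=[1,4,2]
Step 14: ref 1 → HIT, frames=[1,4,2]
Total faults: 4

Answer: 4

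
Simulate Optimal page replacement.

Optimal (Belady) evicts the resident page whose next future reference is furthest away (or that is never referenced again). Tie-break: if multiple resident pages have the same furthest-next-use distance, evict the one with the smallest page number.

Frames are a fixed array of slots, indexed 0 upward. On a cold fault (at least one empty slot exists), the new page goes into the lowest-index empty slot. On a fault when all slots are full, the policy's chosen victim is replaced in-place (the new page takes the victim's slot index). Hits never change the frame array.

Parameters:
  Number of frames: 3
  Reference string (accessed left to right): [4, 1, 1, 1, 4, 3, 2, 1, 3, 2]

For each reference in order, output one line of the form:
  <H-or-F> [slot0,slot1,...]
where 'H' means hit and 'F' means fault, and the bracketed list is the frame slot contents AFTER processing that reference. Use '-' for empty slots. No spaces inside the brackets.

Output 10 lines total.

F [4,-,-]
F [4,1,-]
H [4,1,-]
H [4,1,-]
H [4,1,-]
F [4,1,3]
F [2,1,3]
H [2,1,3]
H [2,1,3]
H [2,1,3]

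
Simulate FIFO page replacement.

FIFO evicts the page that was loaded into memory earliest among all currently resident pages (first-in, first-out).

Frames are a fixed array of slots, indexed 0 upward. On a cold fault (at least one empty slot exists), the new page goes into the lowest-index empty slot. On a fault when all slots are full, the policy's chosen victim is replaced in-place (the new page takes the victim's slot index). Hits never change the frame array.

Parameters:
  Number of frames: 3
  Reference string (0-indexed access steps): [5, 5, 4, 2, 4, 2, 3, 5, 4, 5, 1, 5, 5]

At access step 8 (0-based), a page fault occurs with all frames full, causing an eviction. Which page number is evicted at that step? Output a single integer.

Step 0: ref 5 -> FAULT, frames=[5,-,-]
Step 1: ref 5 -> HIT, frames=[5,-,-]
Step 2: ref 4 -> FAULT, frames=[5,4,-]
Step 3: ref 2 -> FAULT, frames=[5,4,2]
Step 4: ref 4 -> HIT, frames=[5,4,2]
Step 5: ref 2 -> HIT, frames=[5,4,2]
Step 6: ref 3 -> FAULT, evict 5, frames=[3,4,2]
Step 7: ref 5 -> FAULT, evict 4, frames=[3,5,2]
Step 8: ref 4 -> FAULT, evict 2, frames=[3,5,4]
At step 8: evicted page 2

Answer: 2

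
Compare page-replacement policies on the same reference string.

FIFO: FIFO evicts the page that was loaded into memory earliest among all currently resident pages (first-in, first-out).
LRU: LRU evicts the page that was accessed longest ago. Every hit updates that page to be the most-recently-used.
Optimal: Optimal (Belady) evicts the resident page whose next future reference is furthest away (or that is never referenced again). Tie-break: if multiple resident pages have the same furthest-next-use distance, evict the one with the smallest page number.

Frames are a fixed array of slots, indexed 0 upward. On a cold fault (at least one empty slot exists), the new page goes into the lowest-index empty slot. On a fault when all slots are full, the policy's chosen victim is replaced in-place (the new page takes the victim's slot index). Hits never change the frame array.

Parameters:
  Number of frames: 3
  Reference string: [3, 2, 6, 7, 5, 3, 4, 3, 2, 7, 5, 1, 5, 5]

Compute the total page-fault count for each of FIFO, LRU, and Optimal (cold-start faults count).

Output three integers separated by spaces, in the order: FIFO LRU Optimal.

--- FIFO ---
  step 0: ref 3 -> FAULT, frames=[3,-,-] (faults so far: 1)
  step 1: ref 2 -> FAULT, frames=[3,2,-] (faults so far: 2)
  step 2: ref 6 -> FAULT, frames=[3,2,6] (faults so far: 3)
  step 3: ref 7 -> FAULT, evict 3, frames=[7,2,6] (faults so far: 4)
  step 4: ref 5 -> FAULT, evict 2, frames=[7,5,6] (faults so far: 5)
  step 5: ref 3 -> FAULT, evict 6, frames=[7,5,3] (faults so far: 6)
  step 6: ref 4 -> FAULT, evict 7, frames=[4,5,3] (faults so far: 7)
  step 7: ref 3 -> HIT, frames=[4,5,3] (faults so far: 7)
  step 8: ref 2 -> FAULT, evict 5, frames=[4,2,3] (faults so far: 8)
  step 9: ref 7 -> FAULT, evict 3, frames=[4,2,7] (faults so far: 9)
  step 10: ref 5 -> FAULT, evict 4, frames=[5,2,7] (faults so far: 10)
  step 11: ref 1 -> FAULT, evict 2, frames=[5,1,7] (faults so far: 11)
  step 12: ref 5 -> HIT, frames=[5,1,7] (faults so far: 11)
  step 13: ref 5 -> HIT, frames=[5,1,7] (faults so far: 11)
  FIFO total faults: 11
--- LRU ---
  step 0: ref 3 -> FAULT, frames=[3,-,-] (faults so far: 1)
  step 1: ref 2 -> FAULT, frames=[3,2,-] (faults so far: 2)
  step 2: ref 6 -> FAULT, frames=[3,2,6] (faults so far: 3)
  step 3: ref 7 -> FAULT, evict 3, frames=[7,2,6] (faults so far: 4)
  step 4: ref 5 -> FAULT, evict 2, frames=[7,5,6] (faults so far: 5)
  step 5: ref 3 -> FAULT, evict 6, frames=[7,5,3] (faults so far: 6)
  step 6: ref 4 -> FAULT, evict 7, frames=[4,5,3] (faults so far: 7)
  step 7: ref 3 -> HIT, frames=[4,5,3] (faults so far: 7)
  step 8: ref 2 -> FAULT, evict 5, frames=[4,2,3] (faults so far: 8)
  step 9: ref 7 -> FAULT, evict 4, frames=[7,2,3] (faults so far: 9)
  step 10: ref 5 -> FAULT, evict 3, frames=[7,2,5] (faults so far: 10)
  step 11: ref 1 -> FAULT, evict 2, frames=[7,1,5] (faults so far: 11)
  step 12: ref 5 -> HIT, frames=[7,1,5] (faults so far: 11)
  step 13: ref 5 -> HIT, frames=[7,1,5] (faults so far: 11)
  LRU total faults: 11
--- Optimal ---
  step 0: ref 3 -> FAULT, frames=[3,-,-] (faults so far: 1)
  step 1: ref 2 -> FAULT, frames=[3,2,-] (faults so far: 2)
  step 2: ref 6 -> FAULT, frames=[3,2,6] (faults so far: 3)
  step 3: ref 7 -> FAULT, evict 6, frames=[3,2,7] (faults so far: 4)
  step 4: ref 5 -> FAULT, evict 7, frames=[3,2,5] (faults so far: 5)
  step 5: ref 3 -> HIT, frames=[3,2,5] (faults so far: 5)
  step 6: ref 4 -> FAULT, evict 5, frames=[3,2,4] (faults so far: 6)
  step 7: ref 3 -> HIT, frames=[3,2,4] (faults so far: 6)
  step 8: ref 2 -> HIT, frames=[3,2,4] (faults so far: 6)
  step 9: ref 7 -> FAULT, evict 2, frames=[3,7,4] (faults so far: 7)
  step 10: ref 5 -> FAULT, evict 3, frames=[5,7,4] (faults so far: 8)
  step 11: ref 1 -> FAULT, evict 4, frames=[5,7,1] (faults so far: 9)
  step 12: ref 5 -> HIT, frames=[5,7,1] (faults so far: 9)
  step 13: ref 5 -> HIT, frames=[5,7,1] (faults so far: 9)
  Optimal total faults: 9

Answer: 11 11 9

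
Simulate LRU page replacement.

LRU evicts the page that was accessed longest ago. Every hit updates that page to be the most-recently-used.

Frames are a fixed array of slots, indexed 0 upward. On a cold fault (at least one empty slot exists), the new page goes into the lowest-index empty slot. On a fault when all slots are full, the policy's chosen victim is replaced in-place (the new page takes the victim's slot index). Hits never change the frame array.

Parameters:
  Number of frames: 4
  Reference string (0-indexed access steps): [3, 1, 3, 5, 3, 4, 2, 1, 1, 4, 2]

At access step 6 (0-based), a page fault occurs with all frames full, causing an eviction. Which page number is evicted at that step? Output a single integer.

Answer: 1

Derivation:
Step 0: ref 3 -> FAULT, frames=[3,-,-,-]
Step 1: ref 1 -> FAULT, frames=[3,1,-,-]
Step 2: ref 3 -> HIT, frames=[3,1,-,-]
Step 3: ref 5 -> FAULT, frames=[3,1,5,-]
Step 4: ref 3 -> HIT, frames=[3,1,5,-]
Step 5: ref 4 -> FAULT, frames=[3,1,5,4]
Step 6: ref 2 -> FAULT, evict 1, frames=[3,2,5,4]
At step 6: evicted page 1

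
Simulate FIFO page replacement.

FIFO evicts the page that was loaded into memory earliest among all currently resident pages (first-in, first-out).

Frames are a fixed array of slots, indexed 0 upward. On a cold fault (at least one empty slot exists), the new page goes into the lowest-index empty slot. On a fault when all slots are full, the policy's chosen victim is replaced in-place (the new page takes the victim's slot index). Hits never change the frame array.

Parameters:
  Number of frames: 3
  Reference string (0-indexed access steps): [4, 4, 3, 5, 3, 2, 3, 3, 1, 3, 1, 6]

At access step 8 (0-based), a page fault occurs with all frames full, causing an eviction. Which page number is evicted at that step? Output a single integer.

Step 0: ref 4 -> FAULT, frames=[4,-,-]
Step 1: ref 4 -> HIT, frames=[4,-,-]
Step 2: ref 3 -> FAULT, frames=[4,3,-]
Step 3: ref 5 -> FAULT, frames=[4,3,5]
Step 4: ref 3 -> HIT, frames=[4,3,5]
Step 5: ref 2 -> FAULT, evict 4, frames=[2,3,5]
Step 6: ref 3 -> HIT, frames=[2,3,5]
Step 7: ref 3 -> HIT, frames=[2,3,5]
Step 8: ref 1 -> FAULT, evict 3, frames=[2,1,5]
At step 8: evicted page 3

Answer: 3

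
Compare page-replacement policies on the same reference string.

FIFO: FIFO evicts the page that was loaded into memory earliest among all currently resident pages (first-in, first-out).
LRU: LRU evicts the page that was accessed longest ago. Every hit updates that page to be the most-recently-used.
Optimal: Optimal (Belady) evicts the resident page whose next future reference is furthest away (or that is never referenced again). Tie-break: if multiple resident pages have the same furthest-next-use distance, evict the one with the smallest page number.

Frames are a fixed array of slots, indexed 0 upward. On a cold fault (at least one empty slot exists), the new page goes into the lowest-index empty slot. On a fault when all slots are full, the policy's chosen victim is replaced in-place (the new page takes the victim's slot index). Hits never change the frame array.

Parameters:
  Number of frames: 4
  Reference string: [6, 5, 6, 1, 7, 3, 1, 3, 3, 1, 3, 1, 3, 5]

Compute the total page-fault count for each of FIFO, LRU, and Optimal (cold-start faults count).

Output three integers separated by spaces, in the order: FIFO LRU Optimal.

Answer: 5 6 5

Derivation:
--- FIFO ---
  step 0: ref 6 -> FAULT, frames=[6,-,-,-] (faults so far: 1)
  step 1: ref 5 -> FAULT, frames=[6,5,-,-] (faults so far: 2)
  step 2: ref 6 -> HIT, frames=[6,5,-,-] (faults so far: 2)
  step 3: ref 1 -> FAULT, frames=[6,5,1,-] (faults so far: 3)
  step 4: ref 7 -> FAULT, frames=[6,5,1,7] (faults so far: 4)
  step 5: ref 3 -> FAULT, evict 6, frames=[3,5,1,7] (faults so far: 5)
  step 6: ref 1 -> HIT, frames=[3,5,1,7] (faults so far: 5)
  step 7: ref 3 -> HIT, frames=[3,5,1,7] (faults so far: 5)
  step 8: ref 3 -> HIT, frames=[3,5,1,7] (faults so far: 5)
  step 9: ref 1 -> HIT, frames=[3,5,1,7] (faults so far: 5)
  step 10: ref 3 -> HIT, frames=[3,5,1,7] (faults so far: 5)
  step 11: ref 1 -> HIT, frames=[3,5,1,7] (faults so far: 5)
  step 12: ref 3 -> HIT, frames=[3,5,1,7] (faults so far: 5)
  step 13: ref 5 -> HIT, frames=[3,5,1,7] (faults so far: 5)
  FIFO total faults: 5
--- LRU ---
  step 0: ref 6 -> FAULT, frames=[6,-,-,-] (faults so far: 1)
  step 1: ref 5 -> FAULT, frames=[6,5,-,-] (faults so far: 2)
  step 2: ref 6 -> HIT, frames=[6,5,-,-] (faults so far: 2)
  step 3: ref 1 -> FAULT, frames=[6,5,1,-] (faults so far: 3)
  step 4: ref 7 -> FAULT, frames=[6,5,1,7] (faults so far: 4)
  step 5: ref 3 -> FAULT, evict 5, frames=[6,3,1,7] (faults so far: 5)
  step 6: ref 1 -> HIT, frames=[6,3,1,7] (faults so far: 5)
  step 7: ref 3 -> HIT, frames=[6,3,1,7] (faults so far: 5)
  step 8: ref 3 -> HIT, frames=[6,3,1,7] (faults so far: 5)
  step 9: ref 1 -> HIT, frames=[6,3,1,7] (faults so far: 5)
  step 10: ref 3 -> HIT, frames=[6,3,1,7] (faults so far: 5)
  step 11: ref 1 -> HIT, frames=[6,3,1,7] (faults so far: 5)
  step 12: ref 3 -> HIT, frames=[6,3,1,7] (faults so far: 5)
  step 13: ref 5 -> FAULT, evict 6, frames=[5,3,1,7] (faults so far: 6)
  LRU total faults: 6
--- Optimal ---
  step 0: ref 6 -> FAULT, frames=[6,-,-,-] (faults so far: 1)
  step 1: ref 5 -> FAULT, frames=[6,5,-,-] (faults so far: 2)
  step 2: ref 6 -> HIT, frames=[6,5,-,-] (faults so far: 2)
  step 3: ref 1 -> FAULT, frames=[6,5,1,-] (faults so far: 3)
  step 4: ref 7 -> FAULT, frames=[6,5,1,7] (faults so far: 4)
  step 5: ref 3 -> FAULT, evict 6, frames=[3,5,1,7] (faults so far: 5)
  step 6: ref 1 -> HIT, frames=[3,5,1,7] (faults so far: 5)
  step 7: ref 3 -> HIT, frames=[3,5,1,7] (faults so far: 5)
  step 8: ref 3 -> HIT, frames=[3,5,1,7] (faults so far: 5)
  step 9: ref 1 -> HIT, frames=[3,5,1,7] (faults so far: 5)
  step 10: ref 3 -> HIT, frames=[3,5,1,7] (faults so far: 5)
  step 11: ref 1 -> HIT, frames=[3,5,1,7] (faults so far: 5)
  step 12: ref 3 -> HIT, frames=[3,5,1,7] (faults so far: 5)
  step 13: ref 5 -> HIT, frames=[3,5,1,7] (faults so far: 5)
  Optimal total faults: 5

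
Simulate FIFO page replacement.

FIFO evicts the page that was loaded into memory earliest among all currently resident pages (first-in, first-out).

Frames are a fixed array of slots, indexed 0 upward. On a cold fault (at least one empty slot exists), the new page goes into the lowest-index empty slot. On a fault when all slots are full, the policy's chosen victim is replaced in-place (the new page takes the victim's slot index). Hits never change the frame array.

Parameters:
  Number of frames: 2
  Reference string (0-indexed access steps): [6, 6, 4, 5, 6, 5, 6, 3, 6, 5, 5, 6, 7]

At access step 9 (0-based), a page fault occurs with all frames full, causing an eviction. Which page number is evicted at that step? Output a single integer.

Step 0: ref 6 -> FAULT, frames=[6,-]
Step 1: ref 6 -> HIT, frames=[6,-]
Step 2: ref 4 -> FAULT, frames=[6,4]
Step 3: ref 5 -> FAULT, evict 6, frames=[5,4]
Step 4: ref 6 -> FAULT, evict 4, frames=[5,6]
Step 5: ref 5 -> HIT, frames=[5,6]
Step 6: ref 6 -> HIT, frames=[5,6]
Step 7: ref 3 -> FAULT, evict 5, frames=[3,6]
Step 8: ref 6 -> HIT, frames=[3,6]
Step 9: ref 5 -> FAULT, evict 6, frames=[3,5]
At step 9: evicted page 6

Answer: 6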